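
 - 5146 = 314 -5460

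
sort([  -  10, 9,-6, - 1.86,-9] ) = [-10, - 9, - 6,- 1.86,  9]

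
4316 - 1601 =2715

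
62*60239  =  3734818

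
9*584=5256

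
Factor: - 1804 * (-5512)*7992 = 2^8*3^3*11^1*13^1*37^1*41^1*53^1 =79469634816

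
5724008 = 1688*3391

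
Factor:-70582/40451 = - 2^1*19^(-1)*2129^( - 1 )*35291^1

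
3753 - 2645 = 1108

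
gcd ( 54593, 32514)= 1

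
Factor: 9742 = 2^1*4871^1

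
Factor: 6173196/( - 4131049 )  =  -2^2*3^1 * 13^( - 1 )* 317773^( - 1 )*514433^1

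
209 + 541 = 750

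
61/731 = 61/731 = 0.08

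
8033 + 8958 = 16991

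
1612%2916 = 1612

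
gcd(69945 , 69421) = 1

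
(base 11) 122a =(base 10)1605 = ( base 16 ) 645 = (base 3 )2012110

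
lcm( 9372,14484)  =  159324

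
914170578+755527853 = 1669698431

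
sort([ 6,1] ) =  [ 1,6]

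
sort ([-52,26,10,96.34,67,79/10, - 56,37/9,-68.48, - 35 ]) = [-68.48,  -  56, - 52,  -  35, 37/9,79/10,  10,26,67,96.34 ] 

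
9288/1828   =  2322/457 = 5.08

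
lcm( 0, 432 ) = 0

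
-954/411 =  - 3 + 93/137=- 2.32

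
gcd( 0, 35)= 35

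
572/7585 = 572/7585 = 0.08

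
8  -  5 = 3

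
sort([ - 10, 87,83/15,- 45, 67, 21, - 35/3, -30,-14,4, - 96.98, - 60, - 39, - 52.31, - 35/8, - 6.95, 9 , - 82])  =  [ - 96.98,- 82, - 60, - 52.31, - 45,  -  39, - 30 ,-14, - 35/3 , - 10, - 6.95, - 35/8, 4, 83/15, 9, 21, 67,87]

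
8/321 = 8/321  =  0.02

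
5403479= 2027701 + 3375778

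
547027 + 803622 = 1350649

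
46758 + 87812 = 134570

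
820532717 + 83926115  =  904458832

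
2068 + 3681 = 5749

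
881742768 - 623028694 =258714074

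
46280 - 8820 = 37460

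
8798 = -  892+9690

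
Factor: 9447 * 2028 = 2^2*3^2*13^2*47^1* 67^1 =19158516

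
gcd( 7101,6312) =789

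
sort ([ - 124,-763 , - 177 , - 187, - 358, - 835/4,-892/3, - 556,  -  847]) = [ - 847,-763, - 556 , -358, - 892/3, - 835/4,  -  187, - 177, - 124]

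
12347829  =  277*44577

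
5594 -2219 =3375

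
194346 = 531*366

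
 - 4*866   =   - 3464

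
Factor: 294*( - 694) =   -  204036 = - 2^2*3^1*7^2 * 347^1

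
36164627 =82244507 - 46079880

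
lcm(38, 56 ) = 1064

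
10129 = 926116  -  915987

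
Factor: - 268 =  - 2^2*67^1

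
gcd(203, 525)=7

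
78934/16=39467/8  =  4933.38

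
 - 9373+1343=- 8030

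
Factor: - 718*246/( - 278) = 2^1*3^1 * 41^1*139^( - 1)*359^1 = 88314/139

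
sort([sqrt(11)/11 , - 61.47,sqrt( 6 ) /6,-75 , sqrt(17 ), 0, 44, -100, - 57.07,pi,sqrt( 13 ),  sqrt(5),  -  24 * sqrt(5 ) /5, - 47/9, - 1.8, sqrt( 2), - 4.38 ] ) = [ - 100, - 75 ,-61.47,-57.07, - 24*sqrt( 5) /5, - 47/9, - 4.38,-1.8, 0 , sqrt(11)/11, sqrt( 6 )/6, sqrt(2),sqrt(5 ), pi,sqrt(13),sqrt( 17 ),44]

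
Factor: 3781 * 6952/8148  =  6571378/2037  =  2^1*3^(-1) * 7^(-1 )*11^1 * 19^1*79^1 * 97^( - 1) * 199^1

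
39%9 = 3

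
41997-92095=-50098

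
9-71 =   -  62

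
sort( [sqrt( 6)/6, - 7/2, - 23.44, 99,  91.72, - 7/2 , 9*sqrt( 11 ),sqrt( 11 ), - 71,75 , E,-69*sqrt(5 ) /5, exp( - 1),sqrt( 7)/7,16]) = [ - 71,-69*sqrt( 5)/5, - 23.44, - 7/2, - 7/2,exp( - 1 ),sqrt( 7 )/7, sqrt( 6)/6,E, sqrt( 11 ),  16, 9*sqrt( 11), 75, 91.72, 99]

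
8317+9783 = 18100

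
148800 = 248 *600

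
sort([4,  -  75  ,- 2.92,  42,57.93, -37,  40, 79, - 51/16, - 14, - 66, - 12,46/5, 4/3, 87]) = [ - 75,-66, - 37,- 14, - 12, - 51/16,-2.92,  4/3,4, 46/5,40,42,57.93,79,  87]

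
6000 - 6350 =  - 350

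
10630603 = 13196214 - 2565611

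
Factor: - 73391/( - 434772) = 2^(-2)*3^(-2 )*13^(-1 )*79^1 = 79/468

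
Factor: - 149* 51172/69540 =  - 3^( - 1 )*5^( -1 )*11^1*19^ ( - 1 ) * 61^( -1)*149^1 * 1163^1 = -  1906157/17385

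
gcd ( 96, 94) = 2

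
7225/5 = 1445 = 1445.00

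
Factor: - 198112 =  - 2^5*41^1*151^1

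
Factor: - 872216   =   - 2^3*31^1 * 3517^1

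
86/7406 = 43/3703 = 0.01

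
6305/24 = 6305/24 = 262.71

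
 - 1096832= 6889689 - 7986521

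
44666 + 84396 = 129062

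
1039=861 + 178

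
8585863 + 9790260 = 18376123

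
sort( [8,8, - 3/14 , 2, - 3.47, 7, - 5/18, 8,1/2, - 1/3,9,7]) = [ - 3.47, - 1/3, - 5/18, - 3/14,1/2,2,7, 7 , 8,8, 8,9] 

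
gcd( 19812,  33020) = 6604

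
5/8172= 5/8172 = 0.00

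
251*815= 204565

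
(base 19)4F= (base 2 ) 1011011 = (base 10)91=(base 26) 3d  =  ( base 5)331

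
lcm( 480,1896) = 37920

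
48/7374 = 8/1229 = 0.01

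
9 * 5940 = 53460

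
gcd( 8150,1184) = 2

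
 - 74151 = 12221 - 86372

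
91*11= 1001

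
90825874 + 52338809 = 143164683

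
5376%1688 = 312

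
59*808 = 47672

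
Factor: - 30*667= - 2^1* 3^1 *5^1*23^1 * 29^1 = - 20010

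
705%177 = 174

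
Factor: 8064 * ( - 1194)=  - 9628416=- 2^8 * 3^3 * 7^1  *199^1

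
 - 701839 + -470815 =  - 1172654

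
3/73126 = 3/73126= 0.00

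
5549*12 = 66588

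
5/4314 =5/4314  =  0.00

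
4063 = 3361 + 702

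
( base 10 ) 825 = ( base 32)pp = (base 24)1A9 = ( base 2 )1100111001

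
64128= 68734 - 4606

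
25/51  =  25/51  =  0.49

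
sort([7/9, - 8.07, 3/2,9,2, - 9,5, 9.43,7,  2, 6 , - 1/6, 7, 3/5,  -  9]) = [  -  9, - 9, - 8.07 , - 1/6,  3/5,7/9, 3/2,2,  2, 5, 6, 7,7,9,  9.43]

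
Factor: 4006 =2^1*2003^1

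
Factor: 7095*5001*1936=2^4 *3^2*5^1  *  11^3*43^1 * 1667^1 =68693335920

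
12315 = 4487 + 7828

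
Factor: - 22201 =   -  149^2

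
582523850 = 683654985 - 101131135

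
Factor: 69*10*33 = 2^1*3^2*5^1 * 11^1*23^1  =  22770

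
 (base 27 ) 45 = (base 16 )71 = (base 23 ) 4l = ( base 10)113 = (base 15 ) 78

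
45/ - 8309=-45/8309=- 0.01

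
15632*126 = 1969632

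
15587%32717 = 15587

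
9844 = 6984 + 2860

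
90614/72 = 45307/36 = 1258.53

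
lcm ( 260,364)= 1820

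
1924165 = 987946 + 936219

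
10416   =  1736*6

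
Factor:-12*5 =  - 60 = - 2^2* 3^1*5^1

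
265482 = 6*44247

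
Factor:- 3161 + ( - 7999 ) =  - 11160 = - 2^3*3^2*5^1*31^1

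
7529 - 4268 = 3261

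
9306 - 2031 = 7275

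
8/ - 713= - 1 + 705/713=-0.01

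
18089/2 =9044 + 1/2 = 9044.50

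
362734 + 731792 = 1094526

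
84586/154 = 549  +  20/77 = 549.26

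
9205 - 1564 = 7641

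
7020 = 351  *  20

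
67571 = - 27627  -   - 95198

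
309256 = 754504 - 445248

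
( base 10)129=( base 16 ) 81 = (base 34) 3R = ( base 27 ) 4l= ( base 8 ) 201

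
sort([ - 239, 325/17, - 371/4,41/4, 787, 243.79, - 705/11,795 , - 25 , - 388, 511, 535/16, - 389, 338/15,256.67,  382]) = [ - 389, - 388 , - 239, - 371/4, - 705/11, - 25, 41/4, 325/17, 338/15 , 535/16, 243.79,  256.67, 382,  511, 787, 795]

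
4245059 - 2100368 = 2144691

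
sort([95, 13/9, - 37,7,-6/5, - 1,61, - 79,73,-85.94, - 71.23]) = [ - 85.94, - 79, - 71.23, - 37, - 6/5, - 1, 13/9,7, 61, 73,95]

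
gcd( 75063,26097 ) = 3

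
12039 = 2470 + 9569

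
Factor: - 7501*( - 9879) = 74102379 = 3^1*13^1* 37^1*89^1 * 577^1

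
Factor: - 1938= - 2^1 * 3^1* 17^1*19^1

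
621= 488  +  133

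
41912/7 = 5987+3/7 = 5987.43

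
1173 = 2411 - 1238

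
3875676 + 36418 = 3912094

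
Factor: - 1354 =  - 2^1*677^1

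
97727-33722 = 64005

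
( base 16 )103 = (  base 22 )BH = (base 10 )259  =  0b100000011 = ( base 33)7s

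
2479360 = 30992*80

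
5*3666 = 18330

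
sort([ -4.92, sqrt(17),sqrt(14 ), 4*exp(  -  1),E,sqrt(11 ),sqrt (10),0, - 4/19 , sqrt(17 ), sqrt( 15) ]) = [  -  4.92, - 4/19, 0,4*exp( -1), E,sqrt(10),sqrt (11) , sqrt(14), sqrt(15 ),  sqrt(17 )  ,  sqrt(17) ]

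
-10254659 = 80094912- 90349571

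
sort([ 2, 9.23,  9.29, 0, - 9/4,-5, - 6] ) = [ - 6, - 5,-9/4,  0, 2,9.23,9.29] 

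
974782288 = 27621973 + 947160315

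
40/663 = 40/663 = 0.06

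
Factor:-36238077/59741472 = -12079359/19913824 = - 2^( - 5)*3^2*7^(-1)*19^ ( - 1)*829^1*1619^1*4679^( - 1)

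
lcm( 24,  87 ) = 696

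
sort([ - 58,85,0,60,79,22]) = [ - 58, 0 , 22, 60, 79, 85]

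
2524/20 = 631/5 = 126.20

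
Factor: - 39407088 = -2^4 *3^1*7^1 * 17^1 * 6899^1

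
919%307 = 305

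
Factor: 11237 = 17^1*661^1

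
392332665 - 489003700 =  - 96671035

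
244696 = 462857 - 218161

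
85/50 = 17/10 = 1.70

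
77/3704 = 77/3704 = 0.02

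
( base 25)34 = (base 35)29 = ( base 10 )79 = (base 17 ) 4B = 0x4f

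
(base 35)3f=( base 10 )120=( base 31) 3r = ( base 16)78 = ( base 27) 4c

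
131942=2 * 65971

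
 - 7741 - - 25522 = 17781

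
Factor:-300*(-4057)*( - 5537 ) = -6739082700= - 2^2*3^1*5^2*7^2*113^1*4057^1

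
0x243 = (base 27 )lc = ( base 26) m7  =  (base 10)579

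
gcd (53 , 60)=1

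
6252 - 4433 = 1819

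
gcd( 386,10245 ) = 1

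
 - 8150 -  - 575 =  - 7575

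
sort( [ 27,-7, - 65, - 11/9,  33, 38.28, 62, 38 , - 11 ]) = [ - 65, - 11, - 7,- 11/9, 27,33, 38, 38.28, 62]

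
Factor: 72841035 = 3^1*5^1*1151^1*4219^1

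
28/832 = 7/208 = 0.03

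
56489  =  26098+30391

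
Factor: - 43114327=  - 131^1 * 449^1 * 733^1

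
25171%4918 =581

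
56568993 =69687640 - 13118647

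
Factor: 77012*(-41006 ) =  - 2^3*7^1*13^1*29^1*101^1*1481^1 = - 3157954072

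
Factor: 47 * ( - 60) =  - 2^2*3^1*5^1*47^1 =-  2820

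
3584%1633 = 318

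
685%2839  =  685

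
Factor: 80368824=2^3*3^1 * 743^1*4507^1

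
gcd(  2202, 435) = 3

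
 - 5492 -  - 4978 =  - 514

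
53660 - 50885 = 2775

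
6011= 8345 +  - 2334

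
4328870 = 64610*67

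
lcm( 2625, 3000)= 21000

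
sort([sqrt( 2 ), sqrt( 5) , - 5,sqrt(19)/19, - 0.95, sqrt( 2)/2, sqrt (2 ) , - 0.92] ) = [  -  5,  -  0.95 , - 0.92,sqrt(19)/19,  sqrt( 2 )/2, sqrt( 2 ), sqrt(2), sqrt (5)] 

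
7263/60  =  121 + 1/20=121.05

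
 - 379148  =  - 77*4924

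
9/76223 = 9/76223 = 0.00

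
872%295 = 282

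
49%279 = 49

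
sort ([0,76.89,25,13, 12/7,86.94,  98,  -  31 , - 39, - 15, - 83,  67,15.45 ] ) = [ - 83, - 39, - 31 , - 15, 0 , 12/7 , 13, 15.45, 25 , 67,76.89 , 86.94, 98]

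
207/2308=207/2308 = 0.09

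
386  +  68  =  454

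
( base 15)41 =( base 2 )111101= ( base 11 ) 56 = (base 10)61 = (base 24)2d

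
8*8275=66200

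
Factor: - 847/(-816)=2^( - 4)*3^( - 1 )* 7^1*11^2*17^(  -  1)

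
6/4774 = 3/2387  =  0.00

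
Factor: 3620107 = 997^1* 3631^1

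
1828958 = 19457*94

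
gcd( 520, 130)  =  130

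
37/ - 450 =  -  1+ 413/450 = - 0.08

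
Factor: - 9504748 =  - 2^2 * 11^1*337^1*641^1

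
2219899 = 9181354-6961455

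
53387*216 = 11531592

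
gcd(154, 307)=1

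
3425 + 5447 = 8872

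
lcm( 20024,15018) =60072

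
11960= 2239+9721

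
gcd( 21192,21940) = 4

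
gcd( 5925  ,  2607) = 237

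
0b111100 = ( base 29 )22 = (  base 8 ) 74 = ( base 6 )140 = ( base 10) 60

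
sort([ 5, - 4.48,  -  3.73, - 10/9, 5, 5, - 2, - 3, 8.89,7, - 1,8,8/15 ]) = [-4.48, - 3.73, - 3, - 2, - 10/9,-1, 8/15 , 5,5 , 5, 7,8, 8.89]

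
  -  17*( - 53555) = 910435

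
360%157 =46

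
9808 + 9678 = 19486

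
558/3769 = 558/3769 = 0.15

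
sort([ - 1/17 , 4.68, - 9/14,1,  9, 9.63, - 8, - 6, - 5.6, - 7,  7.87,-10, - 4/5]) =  [-10, - 8, - 7,-6,-5.6, - 4/5, - 9/14,-1/17,1, 4.68,7.87 , 9  ,  9.63 ] 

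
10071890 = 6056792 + 4015098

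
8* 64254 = 514032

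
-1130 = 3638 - 4768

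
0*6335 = 0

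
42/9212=3/658= 0.00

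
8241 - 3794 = 4447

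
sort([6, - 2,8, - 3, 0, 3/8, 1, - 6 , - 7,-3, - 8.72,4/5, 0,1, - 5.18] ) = [ - 8.72, - 7, - 6, - 5.18,- 3,  -  3, - 2,0,0,3/8, 4/5,1,  1, 6,8] 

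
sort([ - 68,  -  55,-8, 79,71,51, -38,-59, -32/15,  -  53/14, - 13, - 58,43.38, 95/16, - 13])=[ - 68, - 59, - 58,- 55, - 38,-13,-13,  -  8,-53/14, - 32/15,95/16, 43.38  ,  51,71, 79]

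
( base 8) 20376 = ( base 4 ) 2003332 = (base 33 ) 7ov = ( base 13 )3AC9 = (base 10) 8446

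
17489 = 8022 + 9467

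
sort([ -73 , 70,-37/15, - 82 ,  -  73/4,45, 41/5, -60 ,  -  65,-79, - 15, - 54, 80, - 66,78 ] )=[ -82,  -  79 , - 73, - 66 , -65,-60,-54, - 73/4, - 15 ,- 37/15, 41/5 , 45,70,  78, 80 ]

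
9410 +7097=16507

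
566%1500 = 566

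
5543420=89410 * 62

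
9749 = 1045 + 8704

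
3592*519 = 1864248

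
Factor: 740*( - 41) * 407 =-12348380 = - 2^2 * 5^1*11^1*37^2 * 41^1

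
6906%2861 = 1184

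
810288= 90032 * 9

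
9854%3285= 3284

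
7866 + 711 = 8577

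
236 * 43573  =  10283228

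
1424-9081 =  - 7657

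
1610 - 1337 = 273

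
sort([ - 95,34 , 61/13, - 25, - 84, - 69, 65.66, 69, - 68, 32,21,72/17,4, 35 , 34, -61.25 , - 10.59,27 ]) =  [-95,  -  84,-69, - 68, - 61.25, - 25, - 10.59,4,72/17, 61/13, 21,27,32,34,  34, 35,65.66 , 69] 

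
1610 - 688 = 922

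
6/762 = 1/127 = 0.01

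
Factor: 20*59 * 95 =2^2*5^2 * 19^1*59^1 =112100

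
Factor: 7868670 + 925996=8794666=2^1*547^1*8039^1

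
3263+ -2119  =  1144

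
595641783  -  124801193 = 470840590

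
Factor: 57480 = 2^3* 3^1*5^1* 479^1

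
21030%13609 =7421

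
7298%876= 290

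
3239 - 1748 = 1491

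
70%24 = 22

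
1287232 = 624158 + 663074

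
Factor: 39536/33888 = 2^(-1 )*3^(-1)*7^1= 7/6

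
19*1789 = 33991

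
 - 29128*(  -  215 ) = 6262520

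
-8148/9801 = -1 + 551/3267 = - 0.83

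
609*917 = 558453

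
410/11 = 410/11 = 37.27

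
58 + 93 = 151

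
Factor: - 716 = - 2^2*179^1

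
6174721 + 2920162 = 9094883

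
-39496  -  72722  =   - 112218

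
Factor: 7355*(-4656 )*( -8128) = 278342384640 = 2^10*3^1*5^1*97^1 * 127^1*1471^1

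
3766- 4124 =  - 358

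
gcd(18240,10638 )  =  6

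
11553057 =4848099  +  6704958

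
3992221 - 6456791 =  - 2464570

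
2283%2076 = 207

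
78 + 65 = 143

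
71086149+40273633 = 111359782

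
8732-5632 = 3100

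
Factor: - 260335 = - 5^1*52067^1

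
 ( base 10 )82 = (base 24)3a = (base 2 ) 1010010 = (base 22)3G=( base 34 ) 2e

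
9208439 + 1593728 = 10802167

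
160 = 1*160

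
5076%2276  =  524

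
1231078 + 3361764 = 4592842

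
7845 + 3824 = 11669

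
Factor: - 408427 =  - 408427^1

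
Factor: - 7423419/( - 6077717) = 3^1*271^( - 1)*547^( - 1)*60353^1 = 181059/148237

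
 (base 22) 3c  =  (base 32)2e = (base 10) 78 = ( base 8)116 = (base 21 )3F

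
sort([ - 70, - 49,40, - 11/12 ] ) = [ - 70, - 49, - 11/12, 40] 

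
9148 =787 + 8361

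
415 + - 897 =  - 482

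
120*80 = 9600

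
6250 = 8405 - 2155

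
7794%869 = 842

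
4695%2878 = 1817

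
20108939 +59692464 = 79801403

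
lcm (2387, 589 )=45353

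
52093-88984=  - 36891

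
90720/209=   434+14/209=434.07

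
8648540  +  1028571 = 9677111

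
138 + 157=295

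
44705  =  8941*5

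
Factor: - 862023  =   - 3^1*287341^1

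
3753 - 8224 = -4471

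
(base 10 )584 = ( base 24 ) 108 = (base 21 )16h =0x248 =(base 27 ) lh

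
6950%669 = 260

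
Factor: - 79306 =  - 2^1*19^1*2087^1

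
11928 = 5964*2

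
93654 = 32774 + 60880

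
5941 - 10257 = - 4316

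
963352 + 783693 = 1747045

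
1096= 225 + 871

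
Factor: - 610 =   -  2^1*5^1 * 61^1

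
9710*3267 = 31722570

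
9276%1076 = 668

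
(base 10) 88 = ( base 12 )74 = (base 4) 1120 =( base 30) 2s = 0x58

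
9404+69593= 78997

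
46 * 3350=154100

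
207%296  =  207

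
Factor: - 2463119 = - 61^1 * 149^1*271^1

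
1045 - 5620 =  - 4575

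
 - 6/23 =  - 6/23 =- 0.26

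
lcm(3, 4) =12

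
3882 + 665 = 4547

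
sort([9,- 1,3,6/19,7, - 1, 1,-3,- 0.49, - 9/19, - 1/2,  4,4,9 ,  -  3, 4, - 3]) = [-3,-3, - 3 , - 1, - 1,  -  1/2, - 0.49,-9/19,6/19,1,3  ,  4 , 4,  4, 7,9, 9]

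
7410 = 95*78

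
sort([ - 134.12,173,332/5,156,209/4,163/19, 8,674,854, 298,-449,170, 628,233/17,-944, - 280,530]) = [ - 944,-449, - 280,-134.12,8,163/19,233/17,209/4, 332/5,156,170,173,298, 530,628, 674 , 854] 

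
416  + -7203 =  - 6787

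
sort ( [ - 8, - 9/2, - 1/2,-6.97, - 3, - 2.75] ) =[ - 8, - 6.97, - 9/2, - 3,-2.75,-1/2]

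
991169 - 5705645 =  - 4714476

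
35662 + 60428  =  96090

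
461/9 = 461/9  =  51.22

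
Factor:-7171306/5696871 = - 2^1 * 3^(-1 )*83^( - 1 )*137^( - 1)*167^( - 1)* 719^1 * 4987^1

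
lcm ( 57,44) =2508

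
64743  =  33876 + 30867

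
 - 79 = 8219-8298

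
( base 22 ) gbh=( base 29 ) 9ES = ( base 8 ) 17503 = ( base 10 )8003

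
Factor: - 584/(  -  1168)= 1/2 = 2^(  -  1 ) 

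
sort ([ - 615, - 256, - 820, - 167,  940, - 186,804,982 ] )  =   [ - 820, - 615, - 256, - 186, - 167,804,940,982]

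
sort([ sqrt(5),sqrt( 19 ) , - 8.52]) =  [ - 8.52, sqrt(5), sqrt(19 )]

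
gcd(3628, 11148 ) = 4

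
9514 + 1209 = 10723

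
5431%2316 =799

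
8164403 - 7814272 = 350131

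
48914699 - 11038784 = 37875915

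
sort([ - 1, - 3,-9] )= [ - 9, - 3, - 1 ]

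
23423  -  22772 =651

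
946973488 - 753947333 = 193026155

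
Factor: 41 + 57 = 98 = 2^1*7^2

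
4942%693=91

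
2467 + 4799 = 7266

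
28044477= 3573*7849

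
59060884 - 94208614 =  - 35147730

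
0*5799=0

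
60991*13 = 792883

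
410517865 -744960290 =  - 334442425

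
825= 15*55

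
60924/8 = 15231/2 = 7615.50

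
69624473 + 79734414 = 149358887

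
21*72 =1512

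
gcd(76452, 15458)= 2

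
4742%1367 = 641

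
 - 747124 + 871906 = 124782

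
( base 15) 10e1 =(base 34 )33g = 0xe02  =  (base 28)4g2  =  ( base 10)3586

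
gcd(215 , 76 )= 1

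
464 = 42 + 422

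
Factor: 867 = 3^1 * 17^2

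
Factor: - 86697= - 3^3*13^2*19^1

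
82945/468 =177  +  109/468 = 177.23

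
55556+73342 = 128898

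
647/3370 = 647/3370 = 0.19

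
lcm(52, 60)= 780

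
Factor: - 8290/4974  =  - 5/3  =  -3^(-1 ) *5^1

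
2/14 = 1/7=0.14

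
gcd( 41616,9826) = 578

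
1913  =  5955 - 4042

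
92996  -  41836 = 51160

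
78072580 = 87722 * 890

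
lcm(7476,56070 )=112140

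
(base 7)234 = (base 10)123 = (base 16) 7b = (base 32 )3R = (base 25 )4N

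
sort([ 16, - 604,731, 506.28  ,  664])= [ - 604,  16, 506.28,664, 731] 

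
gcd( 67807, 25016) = 1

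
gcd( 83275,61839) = 1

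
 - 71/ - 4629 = 71/4629= 0.02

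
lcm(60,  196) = 2940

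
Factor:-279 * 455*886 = - 2^1 * 3^2*5^1 * 7^1*13^1*31^1* 443^1 = - 112473270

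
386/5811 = 386/5811  =  0.07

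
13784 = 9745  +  4039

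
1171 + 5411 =6582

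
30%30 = 0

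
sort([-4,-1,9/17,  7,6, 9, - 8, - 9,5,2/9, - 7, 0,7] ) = [ - 9,-8, - 7, - 4, - 1, 0,2/9, 9/17, 5,  6, 7, 7 , 9 ] 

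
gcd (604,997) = 1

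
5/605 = 1/121 = 0.01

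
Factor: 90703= 90703^1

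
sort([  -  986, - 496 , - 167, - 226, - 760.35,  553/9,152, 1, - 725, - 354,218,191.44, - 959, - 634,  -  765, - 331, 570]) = [ -986 ,-959,-765, - 760.35 , - 725, - 634,  -  496, - 354,-331,-226,-167,1,553/9,152, 191.44, 218, 570] 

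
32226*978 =31517028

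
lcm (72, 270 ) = 1080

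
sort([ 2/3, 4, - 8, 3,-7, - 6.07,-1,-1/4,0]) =[-8, - 7 ,- 6.07, - 1, - 1/4,0, 2/3, 3, 4 ]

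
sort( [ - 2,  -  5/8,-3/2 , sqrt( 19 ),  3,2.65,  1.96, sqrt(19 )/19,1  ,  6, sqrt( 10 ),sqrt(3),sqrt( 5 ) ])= [ - 2,-3/2, - 5/8, sqrt( 19 ) /19, 1, sqrt( 3)  ,  1.96, sqrt( 5 ), 2.65, 3,sqrt( 10 ),  sqrt(19) , 6] 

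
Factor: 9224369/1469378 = 2^(  -  1)*7^1*11^1*17^( - 1 )*23^(-1) * 1879^( - 1)  *119797^1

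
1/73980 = 1/73980 = 0.00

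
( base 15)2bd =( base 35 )hx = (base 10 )628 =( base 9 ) 767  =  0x274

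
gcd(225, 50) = 25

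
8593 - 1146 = 7447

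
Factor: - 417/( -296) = 2^( - 3) * 3^1 *37^( - 1)*139^1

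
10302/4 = 5151/2 = 2575.50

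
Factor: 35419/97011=3^( - 3)*3593^( - 1 ) * 35419^1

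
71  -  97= -26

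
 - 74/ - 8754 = 37/4377 = 0.01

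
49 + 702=751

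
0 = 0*2082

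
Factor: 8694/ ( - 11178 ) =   -  3^(  -  2 )*7^1=- 7/9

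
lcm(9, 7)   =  63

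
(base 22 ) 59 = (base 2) 1110111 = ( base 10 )119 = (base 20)5j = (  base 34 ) 3h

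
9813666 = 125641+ 9688025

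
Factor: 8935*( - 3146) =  - 2^1*5^1*11^2*13^1*1787^1 = -28109510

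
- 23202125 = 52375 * ( - 443 ) 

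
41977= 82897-40920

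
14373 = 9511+4862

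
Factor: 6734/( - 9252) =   -  2^(  -  1 )*3^(  -  2)*7^1 * 13^1 * 37^1*257^ ( - 1 )= -3367/4626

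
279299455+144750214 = 424049669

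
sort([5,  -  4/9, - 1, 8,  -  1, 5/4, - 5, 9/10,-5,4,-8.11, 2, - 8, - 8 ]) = [ - 8.11, - 8,- 8, - 5,  -  5,-1,-1, - 4/9,9/10, 5/4, 2, 4, 5,8]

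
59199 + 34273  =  93472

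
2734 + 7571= 10305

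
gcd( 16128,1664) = 128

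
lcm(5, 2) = 10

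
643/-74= - 643/74 = - 8.69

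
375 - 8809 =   -  8434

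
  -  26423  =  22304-48727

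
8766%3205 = 2356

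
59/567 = 59/567= 0.10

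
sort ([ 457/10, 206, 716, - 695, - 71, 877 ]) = [ - 695,- 71, 457/10,206, 716, 877 ] 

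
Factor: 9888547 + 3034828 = 12923375  =  5^3*103387^1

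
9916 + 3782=13698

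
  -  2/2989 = -1 +2987/2989 = - 0.00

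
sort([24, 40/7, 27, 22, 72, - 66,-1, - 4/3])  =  [ - 66,  -  4/3, - 1 , 40/7, 22 , 24  ,  27,72 ]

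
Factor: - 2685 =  -3^1*5^1*179^1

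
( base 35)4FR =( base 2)1010101001100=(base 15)1937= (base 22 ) B5I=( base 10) 5452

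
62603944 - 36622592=25981352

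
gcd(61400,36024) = 8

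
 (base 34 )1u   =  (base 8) 100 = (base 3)2101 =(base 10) 64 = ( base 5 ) 224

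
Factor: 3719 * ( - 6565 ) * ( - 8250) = 201425688750 = 2^1 * 3^1*5^4*11^1*13^1*101^1*3719^1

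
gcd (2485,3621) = 71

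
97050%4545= 1605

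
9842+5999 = 15841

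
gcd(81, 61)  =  1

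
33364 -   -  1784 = 35148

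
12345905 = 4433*2785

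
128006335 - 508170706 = -380164371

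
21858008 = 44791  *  488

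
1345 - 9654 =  - 8309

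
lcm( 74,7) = 518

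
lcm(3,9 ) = 9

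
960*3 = 2880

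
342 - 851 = -509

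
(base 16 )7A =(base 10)122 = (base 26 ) 4I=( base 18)6e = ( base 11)101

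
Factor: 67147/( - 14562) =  - 2^( - 1)*3^(  -  2 )*83^1 = -83/18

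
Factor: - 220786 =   -  2^1*101^1*1093^1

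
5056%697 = 177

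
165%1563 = 165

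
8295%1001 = 287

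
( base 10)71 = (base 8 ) 107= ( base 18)3h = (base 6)155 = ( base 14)51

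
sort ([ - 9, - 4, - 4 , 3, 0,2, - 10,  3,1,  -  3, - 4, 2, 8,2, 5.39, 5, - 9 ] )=[ - 10, -9,  -  9,-4, - 4, - 4, - 3, 0,1 , 2,2,  2,3,  3,5, 5.39 , 8 ] 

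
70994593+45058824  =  116053417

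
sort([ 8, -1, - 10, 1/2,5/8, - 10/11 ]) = [ -10,-1,-10/11, 1/2, 5/8, 8]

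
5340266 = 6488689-1148423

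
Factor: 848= 2^4 * 53^1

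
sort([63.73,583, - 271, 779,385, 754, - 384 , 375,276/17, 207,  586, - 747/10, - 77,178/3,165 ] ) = [- 384, - 271, - 77, - 747/10,276/17,178/3 , 63.73, 165 , 207 , 375,385, 583, 586, 754,779]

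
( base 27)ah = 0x11f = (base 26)B1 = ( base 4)10133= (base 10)287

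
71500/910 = 78 + 4/7  =  78.57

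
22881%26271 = 22881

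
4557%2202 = 153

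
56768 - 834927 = - 778159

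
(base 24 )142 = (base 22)18E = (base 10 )674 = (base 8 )1242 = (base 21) 1b2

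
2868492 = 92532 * 31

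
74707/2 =74707/2 = 37353.50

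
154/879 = 154/879=0.18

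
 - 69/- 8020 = 69/8020 = 0.01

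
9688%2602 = 1882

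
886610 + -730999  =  155611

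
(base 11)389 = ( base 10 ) 460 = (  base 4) 13030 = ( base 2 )111001100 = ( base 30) fa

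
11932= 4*2983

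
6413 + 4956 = 11369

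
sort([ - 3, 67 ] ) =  [ - 3,67] 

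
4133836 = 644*6419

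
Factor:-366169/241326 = -2^ ( - 1 ) * 3^ ( - 3 )*41^(-1)* 109^( - 1) * 366169^1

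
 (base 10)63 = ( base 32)1v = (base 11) 58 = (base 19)36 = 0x3F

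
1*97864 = 97864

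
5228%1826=1576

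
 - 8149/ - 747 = 10 + 679/747 = 10.91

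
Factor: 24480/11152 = 2^1 * 3^2*5^1*41^( - 1)  =  90/41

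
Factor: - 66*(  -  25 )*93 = 153450 = 2^1*3^2*5^2* 11^1*31^1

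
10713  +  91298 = 102011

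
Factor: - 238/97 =- 2^1 *7^1*17^1*97^( - 1)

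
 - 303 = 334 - 637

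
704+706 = 1410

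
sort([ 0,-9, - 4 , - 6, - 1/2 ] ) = [- 9, - 6, - 4, - 1/2, 0 ] 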